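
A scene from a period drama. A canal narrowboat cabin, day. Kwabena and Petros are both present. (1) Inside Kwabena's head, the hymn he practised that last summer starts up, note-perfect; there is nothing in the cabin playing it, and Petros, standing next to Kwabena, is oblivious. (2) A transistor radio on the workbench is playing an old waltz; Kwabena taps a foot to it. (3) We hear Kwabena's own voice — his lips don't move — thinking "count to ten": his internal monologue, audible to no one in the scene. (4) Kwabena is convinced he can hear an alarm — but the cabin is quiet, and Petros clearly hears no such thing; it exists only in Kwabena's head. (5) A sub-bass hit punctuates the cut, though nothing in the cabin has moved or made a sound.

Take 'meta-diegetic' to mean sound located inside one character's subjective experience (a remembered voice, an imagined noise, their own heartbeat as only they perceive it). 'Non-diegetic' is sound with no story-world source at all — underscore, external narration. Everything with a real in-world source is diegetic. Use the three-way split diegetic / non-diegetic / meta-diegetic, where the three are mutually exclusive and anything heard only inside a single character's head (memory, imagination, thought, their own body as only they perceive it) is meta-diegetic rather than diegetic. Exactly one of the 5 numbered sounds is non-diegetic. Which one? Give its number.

(1) remembered music, private to Kwabena — Petros is oblivious because it isn't in the room → meta-diegetic.
Sound (2): source music from a transistor radio, which exists in the story world, so diegetic.
(3) is meta-diegetic: it's Kwabena's unspoken thought, heard only by the audience via his subjectivity.
(4) is meta-diegetic: the sound is imagined by Kwabena; nothing in the story world is producing it and Petros can't hear it.
(5) is non-diegetic: an editorial stinger — it belongs to the cut, not the story world.
Only (5) is non-diegetic.

5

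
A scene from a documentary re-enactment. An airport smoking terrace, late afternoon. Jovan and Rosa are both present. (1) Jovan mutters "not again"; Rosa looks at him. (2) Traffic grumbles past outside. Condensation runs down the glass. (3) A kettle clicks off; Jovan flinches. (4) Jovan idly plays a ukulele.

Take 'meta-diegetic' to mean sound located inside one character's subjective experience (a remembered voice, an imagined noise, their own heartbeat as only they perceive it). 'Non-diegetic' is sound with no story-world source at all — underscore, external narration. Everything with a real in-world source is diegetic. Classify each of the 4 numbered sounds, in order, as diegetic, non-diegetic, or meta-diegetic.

diegetic, diegetic, diegetic, diegetic

(1) is diegetic: Jovan is a character speaking aloud in the scene.
(2) it's the actual ambient sound of the location → diegetic.
(3) is diegetic: the sound comes from a kettle physically present in the location.
Sound (4): a character is playing a ukulele on screen, so diegetic.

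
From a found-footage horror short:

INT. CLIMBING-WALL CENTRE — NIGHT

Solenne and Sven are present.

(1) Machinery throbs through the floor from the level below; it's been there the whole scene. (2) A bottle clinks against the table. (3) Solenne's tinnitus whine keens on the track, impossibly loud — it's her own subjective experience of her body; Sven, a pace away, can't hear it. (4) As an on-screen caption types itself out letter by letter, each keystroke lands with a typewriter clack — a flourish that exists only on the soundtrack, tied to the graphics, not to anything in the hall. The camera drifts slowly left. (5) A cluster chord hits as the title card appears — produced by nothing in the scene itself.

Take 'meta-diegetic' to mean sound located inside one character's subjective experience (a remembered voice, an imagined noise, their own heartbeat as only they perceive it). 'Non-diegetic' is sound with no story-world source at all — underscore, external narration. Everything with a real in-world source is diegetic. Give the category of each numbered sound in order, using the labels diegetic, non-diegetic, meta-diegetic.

diegetic, diegetic, meta-diegetic, non-diegetic, non-diegetic

Sound (1): ambient/room sound belonging to the story's physical space, so diegetic.
(2) the sound comes from a bottle physically present in the location → diegetic.
(3) is meta-diegetic: it's Solenne's internal bodily sensation rendered as sound; only Solenne 'hears' it.
(4) is non-diegetic: the caption isn't part of the story world, so neither is the sound tied to it.
(5) nothing in the scene produces it; it's an accent added for the audience → non-diegetic.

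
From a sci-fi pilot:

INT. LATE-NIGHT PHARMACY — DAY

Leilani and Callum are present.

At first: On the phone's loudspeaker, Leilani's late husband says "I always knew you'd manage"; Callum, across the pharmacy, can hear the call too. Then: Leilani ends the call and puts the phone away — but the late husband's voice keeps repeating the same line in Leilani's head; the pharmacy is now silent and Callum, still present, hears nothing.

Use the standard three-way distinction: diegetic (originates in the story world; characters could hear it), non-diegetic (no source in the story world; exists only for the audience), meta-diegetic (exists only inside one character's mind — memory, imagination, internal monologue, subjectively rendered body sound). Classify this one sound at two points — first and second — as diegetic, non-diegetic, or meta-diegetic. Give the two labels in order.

diegetic, meta-diegetic

First: the loudspeaker is an in-world source; both Leilani and Callum hear the call → diegetic.
Second: with the phone off, the voice continues only as Leilani's private mental replay — Callum can't hear it → meta-diegetic.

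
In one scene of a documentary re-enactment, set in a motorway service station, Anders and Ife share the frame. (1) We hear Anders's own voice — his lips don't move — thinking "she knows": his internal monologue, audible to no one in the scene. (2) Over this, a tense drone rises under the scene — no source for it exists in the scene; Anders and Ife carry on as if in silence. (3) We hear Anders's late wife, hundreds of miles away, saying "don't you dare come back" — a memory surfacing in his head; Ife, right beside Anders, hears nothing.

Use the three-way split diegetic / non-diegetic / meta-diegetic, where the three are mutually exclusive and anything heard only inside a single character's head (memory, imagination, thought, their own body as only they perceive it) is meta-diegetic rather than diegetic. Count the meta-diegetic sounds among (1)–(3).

(1) is meta-diegetic: it's Anders's unspoken thought, heard only by the audience via his subjectivity.
Sound (2): nothing in the forecourt produces it and the characters don't hear it — pure soundtrack, so non-diegetic.
(3) is meta-diegetic: a remembered line, private to Anders — not present in the room, not audible to Ife.
So 2 of the 3 are meta-diegetic: (1), (3).

2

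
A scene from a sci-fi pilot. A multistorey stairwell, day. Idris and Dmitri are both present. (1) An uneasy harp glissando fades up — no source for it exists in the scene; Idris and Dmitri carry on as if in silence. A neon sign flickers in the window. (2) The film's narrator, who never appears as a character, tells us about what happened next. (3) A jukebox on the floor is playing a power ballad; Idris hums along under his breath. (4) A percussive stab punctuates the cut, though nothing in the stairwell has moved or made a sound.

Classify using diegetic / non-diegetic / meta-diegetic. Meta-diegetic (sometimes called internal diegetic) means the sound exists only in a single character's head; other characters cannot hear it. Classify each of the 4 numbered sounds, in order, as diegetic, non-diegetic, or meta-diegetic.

non-diegetic, non-diegetic, diegetic, non-diegetic

Sound (1): nothing in the stairwell produces it and the characters don't hear it — pure soundtrack, so non-diegetic.
(2) external voice-over — not a character, not heard by anyone in the scene → non-diegetic.
(3) is diegetic: source music from a jukebox, which exists in the story world.
Sound (4): an editorial stinger — it belongs to the cut, not the story world, so non-diegetic.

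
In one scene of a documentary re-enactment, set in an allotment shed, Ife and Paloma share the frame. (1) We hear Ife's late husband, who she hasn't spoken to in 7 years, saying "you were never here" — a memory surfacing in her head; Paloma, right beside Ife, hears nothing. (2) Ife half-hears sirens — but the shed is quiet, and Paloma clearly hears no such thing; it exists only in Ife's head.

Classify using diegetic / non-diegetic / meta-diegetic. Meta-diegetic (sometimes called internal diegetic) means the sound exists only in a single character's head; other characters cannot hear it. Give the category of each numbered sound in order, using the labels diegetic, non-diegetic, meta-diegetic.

(1) the voice is a memory playing only inside Ife's mind; Paloma can't hear it → meta-diegetic.
Sound (2): subjective to Ife: the shed is silent and Paloma hears nothing, so meta-diegetic.

meta-diegetic, meta-diegetic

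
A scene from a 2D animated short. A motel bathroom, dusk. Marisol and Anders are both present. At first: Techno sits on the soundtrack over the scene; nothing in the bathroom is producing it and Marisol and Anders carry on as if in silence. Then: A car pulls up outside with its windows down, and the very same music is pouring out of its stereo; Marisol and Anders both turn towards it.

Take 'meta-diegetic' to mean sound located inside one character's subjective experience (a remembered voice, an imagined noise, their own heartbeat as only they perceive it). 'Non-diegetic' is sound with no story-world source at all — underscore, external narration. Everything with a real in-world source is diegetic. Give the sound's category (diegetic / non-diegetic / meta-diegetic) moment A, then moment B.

non-diegetic, diegetic

Moment A: no in-world source exists and no character can hear it — underscore → non-diegetic.
Moment B: the car stereo is now a real source in the story world and the characters hear it → diegetic.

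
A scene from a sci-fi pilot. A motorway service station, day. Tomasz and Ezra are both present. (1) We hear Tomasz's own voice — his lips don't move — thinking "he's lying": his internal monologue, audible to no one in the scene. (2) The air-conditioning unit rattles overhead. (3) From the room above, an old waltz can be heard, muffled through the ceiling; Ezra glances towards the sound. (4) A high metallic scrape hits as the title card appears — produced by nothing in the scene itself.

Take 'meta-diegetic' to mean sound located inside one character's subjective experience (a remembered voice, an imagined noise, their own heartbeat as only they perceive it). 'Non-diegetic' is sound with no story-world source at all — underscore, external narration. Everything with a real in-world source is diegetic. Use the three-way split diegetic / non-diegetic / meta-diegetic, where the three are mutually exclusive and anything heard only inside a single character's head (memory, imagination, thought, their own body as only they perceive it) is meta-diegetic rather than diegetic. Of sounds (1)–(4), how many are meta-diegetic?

1

(1) is meta-diegetic: it's Tomasz's unspoken thought, heard only by the audience via his subjectivity.
(2) the air-conditioning unit is part of the location's real environment → diegetic.
(3) is diegetic: the music has an off-screen but real-world source and a character hears it.
Sound (4): nothing in the scene produces it; it's an accent added for the audience, so non-diegetic.
So 1 of the 4 is meta-diegetic: (1).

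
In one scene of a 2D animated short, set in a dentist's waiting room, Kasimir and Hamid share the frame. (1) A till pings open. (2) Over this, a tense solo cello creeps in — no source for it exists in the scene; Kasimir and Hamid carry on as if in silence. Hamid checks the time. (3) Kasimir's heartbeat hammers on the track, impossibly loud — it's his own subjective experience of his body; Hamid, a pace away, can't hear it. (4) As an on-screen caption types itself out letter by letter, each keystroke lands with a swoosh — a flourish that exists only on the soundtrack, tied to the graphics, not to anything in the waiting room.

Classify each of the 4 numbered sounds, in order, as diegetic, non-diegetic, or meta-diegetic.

diegetic, non-diegetic, meta-diegetic, non-diegetic

(1) an in-world source (a till); characters could hear it → diegetic.
Sound (2): score with no on-screen or off-screen source; it exists for the audience alone, so non-diegetic.
(3) a subjective body sound — Kasimir's private perception, inaudible to Hamid → meta-diegetic.
(4) is non-diegetic: sound married to a title/caption — outside the diegesis by definition.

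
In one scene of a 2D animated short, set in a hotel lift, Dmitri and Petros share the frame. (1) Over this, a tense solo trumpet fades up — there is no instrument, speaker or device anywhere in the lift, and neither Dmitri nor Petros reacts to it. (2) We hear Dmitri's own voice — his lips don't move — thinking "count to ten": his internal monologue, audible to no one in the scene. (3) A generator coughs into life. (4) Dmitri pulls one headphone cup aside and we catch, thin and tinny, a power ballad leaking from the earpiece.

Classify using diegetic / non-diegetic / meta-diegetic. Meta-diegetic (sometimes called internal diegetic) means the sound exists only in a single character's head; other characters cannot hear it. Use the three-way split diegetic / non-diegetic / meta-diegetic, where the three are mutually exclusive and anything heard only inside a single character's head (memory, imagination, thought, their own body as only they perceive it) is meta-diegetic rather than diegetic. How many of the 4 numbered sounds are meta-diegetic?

1

(1) is non-diegetic: nothing in the lift produces it and the characters don't hear it — pure soundtrack.
(2) is meta-diegetic: it's Dmitri's unspoken thought, heard only by the audience via his subjectivity.
(3) is diegetic: the sound comes from a generator physically present in the location.
(4) it's leaking from a physical pair of headphones in the scene → diegetic.
Meta-diegetic: (2) — that's 1.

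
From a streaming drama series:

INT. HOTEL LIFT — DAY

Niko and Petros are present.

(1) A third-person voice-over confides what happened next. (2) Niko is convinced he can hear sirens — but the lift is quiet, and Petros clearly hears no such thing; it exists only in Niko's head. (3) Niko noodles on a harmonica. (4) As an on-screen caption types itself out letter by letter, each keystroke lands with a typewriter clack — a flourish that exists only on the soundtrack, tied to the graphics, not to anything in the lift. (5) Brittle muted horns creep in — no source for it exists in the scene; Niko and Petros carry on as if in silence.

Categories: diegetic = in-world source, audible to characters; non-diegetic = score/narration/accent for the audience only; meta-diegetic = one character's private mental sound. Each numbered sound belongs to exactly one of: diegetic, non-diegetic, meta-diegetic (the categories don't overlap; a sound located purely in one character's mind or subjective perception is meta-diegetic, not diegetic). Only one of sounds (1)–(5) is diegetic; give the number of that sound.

(1) external voice-over — not a character, not heard by anyone in the scene → non-diegetic.
Sound (2): Niko alone 'hears' it — an imagined sound, not present in the space, so meta-diegetic.
(3) is diegetic: a character is playing a harmonica on screen.
(4) is non-diegetic: it accompanies on-screen graphics, not anything inside the story world.
Sound (5): nothing in the lift produces it and the characters don't hear it — pure soundtrack, so non-diegetic.
Only (3) is diegetic.

3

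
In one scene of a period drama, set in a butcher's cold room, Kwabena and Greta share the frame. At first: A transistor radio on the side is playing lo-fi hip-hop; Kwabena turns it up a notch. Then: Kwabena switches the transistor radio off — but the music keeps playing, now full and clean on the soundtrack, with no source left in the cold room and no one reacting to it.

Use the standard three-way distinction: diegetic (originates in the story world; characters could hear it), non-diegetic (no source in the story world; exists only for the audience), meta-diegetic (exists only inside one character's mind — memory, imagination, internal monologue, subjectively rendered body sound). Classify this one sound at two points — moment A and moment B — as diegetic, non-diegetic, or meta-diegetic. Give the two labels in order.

Moment A: a transistor radio is a real in-scene source and Kwabena reacts to it → diegetic.
Moment B: there is no longer any in-world source and no one can hear it — it has become underscore → non-diegetic.

diegetic, non-diegetic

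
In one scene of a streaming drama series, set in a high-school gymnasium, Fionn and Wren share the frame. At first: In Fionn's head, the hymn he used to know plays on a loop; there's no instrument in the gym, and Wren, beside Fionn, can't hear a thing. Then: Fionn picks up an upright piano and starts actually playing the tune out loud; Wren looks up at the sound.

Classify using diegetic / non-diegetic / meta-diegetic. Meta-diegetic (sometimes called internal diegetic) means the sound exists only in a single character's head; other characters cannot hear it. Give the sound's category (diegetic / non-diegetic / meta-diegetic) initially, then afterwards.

Initially: the tune exists only as Fionn's private memory; Wren can't hear it → meta-diegetic.
Afterwards: Fionn is now producing it live on an upright piano, in the room, and Wren hears it → diegetic.

meta-diegetic, diegetic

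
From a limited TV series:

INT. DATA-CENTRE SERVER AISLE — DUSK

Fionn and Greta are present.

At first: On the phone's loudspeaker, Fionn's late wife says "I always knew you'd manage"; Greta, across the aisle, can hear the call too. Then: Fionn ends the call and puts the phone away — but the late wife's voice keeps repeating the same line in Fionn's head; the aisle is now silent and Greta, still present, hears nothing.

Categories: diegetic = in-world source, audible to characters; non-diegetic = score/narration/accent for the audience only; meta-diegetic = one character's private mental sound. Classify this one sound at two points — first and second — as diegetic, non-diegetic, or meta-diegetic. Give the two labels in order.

diegetic, meta-diegetic

First: the loudspeaker is an in-world source; both Fionn and Greta hear the call → diegetic.
Second: with the phone off, the voice continues only as Fionn's private mental replay — Greta can't hear it → meta-diegetic.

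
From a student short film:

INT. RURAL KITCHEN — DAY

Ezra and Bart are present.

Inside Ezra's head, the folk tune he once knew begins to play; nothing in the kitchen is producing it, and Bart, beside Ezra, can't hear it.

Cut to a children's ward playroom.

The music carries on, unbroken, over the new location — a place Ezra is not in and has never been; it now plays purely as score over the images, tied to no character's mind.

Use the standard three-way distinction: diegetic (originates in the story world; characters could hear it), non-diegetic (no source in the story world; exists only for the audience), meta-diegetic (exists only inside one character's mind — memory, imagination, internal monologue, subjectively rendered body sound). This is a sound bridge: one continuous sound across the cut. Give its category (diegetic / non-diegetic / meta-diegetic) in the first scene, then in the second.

meta-diegetic, non-diegetic

Scene one: the music exists only inside Ezra's mind; Bart can't hear it → meta-diegetic.
Scene two: it's detached from Ezra entirely and plays over unrelated images with no in-world source — conventional underscore → non-diegetic.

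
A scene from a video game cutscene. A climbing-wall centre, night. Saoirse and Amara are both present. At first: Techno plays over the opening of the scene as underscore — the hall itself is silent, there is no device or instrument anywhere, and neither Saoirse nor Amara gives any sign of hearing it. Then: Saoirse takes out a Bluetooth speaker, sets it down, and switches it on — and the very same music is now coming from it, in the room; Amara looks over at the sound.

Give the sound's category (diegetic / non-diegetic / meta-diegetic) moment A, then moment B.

Moment A: no in-world source exists and no character can hear it — underscore → non-diegetic.
Moment B: a Bluetooth speaker is now a real source in the story world and the characters hear it → diegetic.

non-diegetic, diegetic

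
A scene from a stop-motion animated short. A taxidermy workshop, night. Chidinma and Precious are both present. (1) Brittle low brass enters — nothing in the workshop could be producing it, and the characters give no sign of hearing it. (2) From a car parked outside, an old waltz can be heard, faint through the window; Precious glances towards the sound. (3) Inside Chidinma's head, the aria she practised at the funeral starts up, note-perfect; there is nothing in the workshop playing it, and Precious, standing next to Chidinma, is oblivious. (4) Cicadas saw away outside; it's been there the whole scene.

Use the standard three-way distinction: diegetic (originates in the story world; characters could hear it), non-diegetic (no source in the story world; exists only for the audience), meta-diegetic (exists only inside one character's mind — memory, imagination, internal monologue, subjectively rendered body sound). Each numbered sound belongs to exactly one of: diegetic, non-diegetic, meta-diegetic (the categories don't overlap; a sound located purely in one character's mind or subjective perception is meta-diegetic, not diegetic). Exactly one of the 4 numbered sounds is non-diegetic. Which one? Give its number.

(1) it has no source in the story world and no character can hear it — it's underscore → non-diegetic.
Sound (2): the music has an off-screen but real-world source and a character hears it, so diegetic.
(3) is meta-diegetic: the music is a memory playing inside Chidinma's mind alone; no real-world source, Precious can't hear it.
(4) is diegetic: cicadas is part of the location's real environment.
Only (1) is non-diegetic.

1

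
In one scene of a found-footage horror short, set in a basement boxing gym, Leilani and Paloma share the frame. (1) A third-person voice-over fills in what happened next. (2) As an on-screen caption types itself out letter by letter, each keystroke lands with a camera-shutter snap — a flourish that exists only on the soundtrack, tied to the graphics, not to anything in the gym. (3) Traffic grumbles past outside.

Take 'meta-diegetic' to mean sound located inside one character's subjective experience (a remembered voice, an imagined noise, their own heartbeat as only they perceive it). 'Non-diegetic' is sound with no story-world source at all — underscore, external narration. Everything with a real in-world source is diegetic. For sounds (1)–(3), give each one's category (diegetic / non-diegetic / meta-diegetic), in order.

non-diegetic, non-diegetic, diegetic

Sound (1): external voice-over — not a character, not heard by anyone in the scene, so non-diegetic.
(2) sound married to a title/caption — outside the diegesis by definition → non-diegetic.
(3) traffic is part of the location's real environment → diegetic.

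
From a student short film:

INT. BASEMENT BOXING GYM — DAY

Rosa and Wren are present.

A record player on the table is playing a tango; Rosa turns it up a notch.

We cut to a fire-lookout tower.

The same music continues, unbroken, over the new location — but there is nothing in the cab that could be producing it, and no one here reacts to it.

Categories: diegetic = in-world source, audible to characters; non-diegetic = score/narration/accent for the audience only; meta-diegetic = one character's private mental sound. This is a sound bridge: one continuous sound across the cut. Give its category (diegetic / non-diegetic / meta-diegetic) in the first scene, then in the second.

Scene one: a record player is an on-screen source and Rosa reacts to it → diegetic.
Scene two: there is no source in the cab and no one hears it — it's now underscore → non-diegetic.

diegetic, non-diegetic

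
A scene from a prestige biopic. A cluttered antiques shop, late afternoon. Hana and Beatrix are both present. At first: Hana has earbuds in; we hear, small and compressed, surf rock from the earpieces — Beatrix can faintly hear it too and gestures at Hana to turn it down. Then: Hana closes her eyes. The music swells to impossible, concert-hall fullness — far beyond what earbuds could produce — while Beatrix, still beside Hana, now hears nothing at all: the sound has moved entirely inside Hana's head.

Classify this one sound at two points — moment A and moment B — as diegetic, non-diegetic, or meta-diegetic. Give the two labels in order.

diegetic, meta-diegetic

Moment A: the earbuds are a physical source both characters can hear → diegetic.
Moment B: the music now exists only as Hana's subjective experience; Beatrix can no longer hear it → meta-diegetic.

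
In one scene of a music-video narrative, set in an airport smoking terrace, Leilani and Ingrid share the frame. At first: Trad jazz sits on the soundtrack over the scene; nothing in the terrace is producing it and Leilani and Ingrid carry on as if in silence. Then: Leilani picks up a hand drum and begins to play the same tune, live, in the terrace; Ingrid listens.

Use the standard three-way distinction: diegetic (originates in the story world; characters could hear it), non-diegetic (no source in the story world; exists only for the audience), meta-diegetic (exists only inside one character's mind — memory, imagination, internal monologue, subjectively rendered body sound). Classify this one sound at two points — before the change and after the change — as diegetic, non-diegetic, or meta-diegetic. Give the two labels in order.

Before the change: no in-world source exists and no character can hear it — underscore → non-diegetic.
After the change: a hand drum is now a real source in the story world and the characters hear it → diegetic.

non-diegetic, diegetic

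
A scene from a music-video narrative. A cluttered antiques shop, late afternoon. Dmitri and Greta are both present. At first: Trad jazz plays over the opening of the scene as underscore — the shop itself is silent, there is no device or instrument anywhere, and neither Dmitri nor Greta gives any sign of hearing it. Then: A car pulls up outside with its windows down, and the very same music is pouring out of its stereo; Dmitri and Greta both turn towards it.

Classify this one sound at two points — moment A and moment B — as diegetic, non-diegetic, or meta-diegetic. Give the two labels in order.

Moment A: no in-world source exists and no character can hear it — underscore → non-diegetic.
Moment B: the car stereo is now a real source in the story world and the characters hear it → diegetic.

non-diegetic, diegetic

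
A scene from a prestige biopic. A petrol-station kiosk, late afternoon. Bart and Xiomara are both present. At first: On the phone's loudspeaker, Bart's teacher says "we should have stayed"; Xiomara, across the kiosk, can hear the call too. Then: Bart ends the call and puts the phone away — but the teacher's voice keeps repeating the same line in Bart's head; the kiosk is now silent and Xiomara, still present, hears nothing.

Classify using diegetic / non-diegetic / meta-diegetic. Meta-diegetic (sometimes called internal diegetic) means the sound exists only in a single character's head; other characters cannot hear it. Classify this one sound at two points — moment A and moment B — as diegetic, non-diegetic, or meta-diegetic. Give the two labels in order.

diegetic, meta-diegetic

Moment A: the loudspeaker is an in-world source; both Bart and Xiomara hear the call → diegetic.
Moment B: with the phone off, the voice continues only as Bart's private mental replay — Xiomara can't hear it → meta-diegetic.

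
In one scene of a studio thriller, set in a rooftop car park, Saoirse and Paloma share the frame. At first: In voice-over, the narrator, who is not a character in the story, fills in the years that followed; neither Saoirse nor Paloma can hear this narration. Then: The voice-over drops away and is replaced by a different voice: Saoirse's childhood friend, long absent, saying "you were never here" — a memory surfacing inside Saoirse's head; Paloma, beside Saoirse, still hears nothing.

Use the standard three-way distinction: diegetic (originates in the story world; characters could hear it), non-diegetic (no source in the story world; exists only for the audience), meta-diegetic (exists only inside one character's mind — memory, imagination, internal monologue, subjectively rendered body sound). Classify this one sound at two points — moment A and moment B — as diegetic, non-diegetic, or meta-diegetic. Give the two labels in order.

Moment A: the external narrator addresses only the audience — outside the story world → non-diegetic.
Moment B: the replacement voice is a memory inside Saoirse's mind specifically → meta-diegetic.

non-diegetic, meta-diegetic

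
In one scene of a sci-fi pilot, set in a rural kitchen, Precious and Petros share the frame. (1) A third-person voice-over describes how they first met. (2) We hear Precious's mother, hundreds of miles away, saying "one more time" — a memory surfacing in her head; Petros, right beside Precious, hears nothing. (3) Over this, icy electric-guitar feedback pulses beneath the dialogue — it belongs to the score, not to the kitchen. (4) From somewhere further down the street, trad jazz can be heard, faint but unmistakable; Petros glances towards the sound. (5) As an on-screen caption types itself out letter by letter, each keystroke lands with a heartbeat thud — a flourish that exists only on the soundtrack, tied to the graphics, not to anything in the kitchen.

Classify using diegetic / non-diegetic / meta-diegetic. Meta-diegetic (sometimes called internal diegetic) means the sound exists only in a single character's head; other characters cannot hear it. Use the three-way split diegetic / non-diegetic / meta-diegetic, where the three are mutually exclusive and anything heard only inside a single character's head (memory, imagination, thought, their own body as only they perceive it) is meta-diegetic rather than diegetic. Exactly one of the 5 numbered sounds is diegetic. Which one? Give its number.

4

(1) the narrator exists outside the story world, addressing only the audience → non-diegetic.
(2) the voice is a memory playing only inside Precious's mind; Petros can't hear it → meta-diegetic.
(3) nothing in the kitchen produces it and the characters don't hear it — pure soundtrack → non-diegetic.
(4) off-screen diegetic: the source is out of frame but still in the story's space → diegetic.
(5) is non-diegetic: it accompanies on-screen graphics, not anything inside the story world.
Only (4) is diegetic.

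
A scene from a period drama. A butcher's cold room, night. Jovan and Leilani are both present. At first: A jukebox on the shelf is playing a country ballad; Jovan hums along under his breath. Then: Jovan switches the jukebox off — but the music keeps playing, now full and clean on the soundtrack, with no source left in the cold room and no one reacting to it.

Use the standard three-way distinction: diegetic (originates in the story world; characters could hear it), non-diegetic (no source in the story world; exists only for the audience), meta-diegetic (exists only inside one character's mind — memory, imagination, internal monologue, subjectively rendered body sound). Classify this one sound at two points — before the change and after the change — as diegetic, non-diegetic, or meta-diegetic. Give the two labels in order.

Before the change: a jukebox is a real in-scene source and Jovan reacts to it → diegetic.
After the change: there is no longer any in-world source and no one can hear it — it has become underscore → non-diegetic.

diegetic, non-diegetic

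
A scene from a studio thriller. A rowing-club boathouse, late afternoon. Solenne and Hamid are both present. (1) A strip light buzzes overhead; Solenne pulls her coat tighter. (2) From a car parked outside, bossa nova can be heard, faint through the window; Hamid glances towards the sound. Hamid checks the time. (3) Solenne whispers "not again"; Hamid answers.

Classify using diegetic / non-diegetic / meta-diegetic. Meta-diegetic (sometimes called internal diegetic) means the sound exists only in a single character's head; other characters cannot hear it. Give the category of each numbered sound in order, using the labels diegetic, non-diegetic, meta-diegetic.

(1) is diegetic: ambient/room sound belonging to the story's physical space.
(2) it's coming from a car parked outside — a location within the story world — and Hamid reacts → diegetic.
Sound (3): spoken by a character present in the story world, so diegetic.

diegetic, diegetic, diegetic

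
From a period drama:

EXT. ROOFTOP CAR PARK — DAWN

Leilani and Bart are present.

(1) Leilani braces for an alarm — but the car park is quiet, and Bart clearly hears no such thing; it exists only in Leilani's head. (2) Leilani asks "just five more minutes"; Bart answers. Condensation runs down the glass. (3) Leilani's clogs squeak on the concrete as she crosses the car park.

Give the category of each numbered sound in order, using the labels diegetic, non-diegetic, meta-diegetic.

(1) subjective to Leilani: the car park is silent and Bart hears nothing → meta-diegetic.
(2) is diegetic: spoken by a character present in the story world.
(3) it's the physical sound of Leilani moving in the space → diegetic.

meta-diegetic, diegetic, diegetic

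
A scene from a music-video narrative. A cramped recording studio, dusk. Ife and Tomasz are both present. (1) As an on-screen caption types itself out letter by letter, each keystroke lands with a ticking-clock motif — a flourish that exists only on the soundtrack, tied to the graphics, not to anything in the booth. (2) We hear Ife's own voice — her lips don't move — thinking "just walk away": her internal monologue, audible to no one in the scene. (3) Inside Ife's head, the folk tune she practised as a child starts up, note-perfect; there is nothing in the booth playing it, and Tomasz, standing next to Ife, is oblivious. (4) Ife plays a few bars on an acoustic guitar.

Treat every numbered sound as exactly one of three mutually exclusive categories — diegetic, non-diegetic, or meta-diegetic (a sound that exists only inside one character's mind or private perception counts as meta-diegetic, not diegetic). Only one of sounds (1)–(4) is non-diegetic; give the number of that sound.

1

(1) is non-diegetic: sound married to a title/caption — outside the diegesis by definition.
(2) is meta-diegetic: it's Ife's unspoken thought, heard only by the audience via her subjectivity.
Sound (3): it lives in Ife's subjectivity, not in the booth, so meta-diegetic.
(4) the instrument and the performer are both in the scene → diegetic.
Only (1) is non-diegetic.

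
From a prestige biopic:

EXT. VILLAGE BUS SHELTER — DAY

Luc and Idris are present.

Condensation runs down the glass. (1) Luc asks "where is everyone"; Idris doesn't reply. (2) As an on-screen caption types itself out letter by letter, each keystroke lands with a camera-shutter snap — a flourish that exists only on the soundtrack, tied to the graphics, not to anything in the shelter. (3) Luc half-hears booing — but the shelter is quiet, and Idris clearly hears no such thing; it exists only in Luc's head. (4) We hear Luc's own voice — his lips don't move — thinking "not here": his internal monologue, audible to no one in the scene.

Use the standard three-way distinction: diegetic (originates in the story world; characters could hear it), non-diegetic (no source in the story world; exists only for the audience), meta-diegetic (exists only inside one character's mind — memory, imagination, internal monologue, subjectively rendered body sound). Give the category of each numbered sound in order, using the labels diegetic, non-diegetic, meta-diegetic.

Sound (1): on-screen dialogue — Luc speaks and Idris is there to hear, so diegetic.
Sound (2): it accompanies on-screen graphics, not anything inside the story world, so non-diegetic.
(3) is meta-diegetic: subjective to Luc: the shelter is silent and Idris hears nothing.
(4) it's Luc's unspoken thought, heard only by the audience via his subjectivity → meta-diegetic.

diegetic, non-diegetic, meta-diegetic, meta-diegetic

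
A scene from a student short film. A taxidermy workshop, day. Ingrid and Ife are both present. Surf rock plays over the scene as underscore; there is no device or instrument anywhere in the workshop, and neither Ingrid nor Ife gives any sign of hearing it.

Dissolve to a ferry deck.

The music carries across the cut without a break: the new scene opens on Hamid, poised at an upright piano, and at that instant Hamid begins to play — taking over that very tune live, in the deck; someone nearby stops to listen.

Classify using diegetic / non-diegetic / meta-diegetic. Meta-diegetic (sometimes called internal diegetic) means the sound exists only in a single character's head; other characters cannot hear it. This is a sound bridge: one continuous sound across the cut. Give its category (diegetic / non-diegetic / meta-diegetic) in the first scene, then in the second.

non-diegetic, diegetic

Scene one: there's no in-world source anywhere and no character hears it — underscore for the audience only → non-diegetic.
Scene two: from the moment Hamid starts playing, the tune is being performed on an upright piano inside the story world and another character hears it → diegetic.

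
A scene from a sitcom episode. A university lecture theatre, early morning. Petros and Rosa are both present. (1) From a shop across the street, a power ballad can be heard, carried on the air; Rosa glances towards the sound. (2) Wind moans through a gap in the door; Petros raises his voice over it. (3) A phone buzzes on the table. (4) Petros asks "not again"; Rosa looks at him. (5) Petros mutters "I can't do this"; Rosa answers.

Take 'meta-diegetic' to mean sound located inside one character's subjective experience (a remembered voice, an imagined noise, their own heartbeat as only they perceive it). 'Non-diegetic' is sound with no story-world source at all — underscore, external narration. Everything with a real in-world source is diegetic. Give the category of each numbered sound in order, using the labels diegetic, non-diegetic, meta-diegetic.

(1) the music has an off-screen but real-world source and a character hears it → diegetic.
Sound (2): it's the actual ambient sound of the location, so diegetic.
Sound (3): the sound comes from a phone physically present in the location, so diegetic.
(4) is diegetic: on-screen dialogue — Petros speaks and Rosa is there to hear.
(5) is diegetic: Petros is a character speaking aloud in the scene.

diegetic, diegetic, diegetic, diegetic, diegetic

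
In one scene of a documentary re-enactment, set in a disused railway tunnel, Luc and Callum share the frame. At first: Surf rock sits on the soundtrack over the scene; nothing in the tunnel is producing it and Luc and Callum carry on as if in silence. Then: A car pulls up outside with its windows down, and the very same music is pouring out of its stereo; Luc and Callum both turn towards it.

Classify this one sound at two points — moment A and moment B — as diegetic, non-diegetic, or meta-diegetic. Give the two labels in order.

Moment A: no in-world source exists and no character can hear it — underscore → non-diegetic.
Moment B: the car stereo is now a real source in the story world and the characters hear it → diegetic.

non-diegetic, diegetic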